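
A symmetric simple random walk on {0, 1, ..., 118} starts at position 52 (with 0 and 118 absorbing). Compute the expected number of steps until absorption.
E[τ | X_0 = 52] = 3432

Let v_k = E[τ | X_0 = k]. Boundary: v_0 = v_118 = 0. Recurrence: v_k = 1 + (v_{k-1} + v_{k+1})/2 for 1 ≤ k ≤ 117. The particular solution to v_k − (v_{k-1} + v_{k+1})/2 = 1 is v_k = −k^2. Adding homogeneous solution A + B k and matching boundaries gives v_k = k (118 − k). Substituting k = 52: v_52 = 52 · 66 = 3432.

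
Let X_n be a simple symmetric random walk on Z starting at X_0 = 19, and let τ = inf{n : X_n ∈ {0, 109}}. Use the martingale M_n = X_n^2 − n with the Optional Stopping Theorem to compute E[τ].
E[τ] = 1710

M_n = X_n^2 − n is a martingale (since E[X_{n+1}^2 | F_n] = X_n^2 + 1). By OST (τ has finite mean in a bounded region), E[M_τ] = E[M_0] = X_0^2 − 0 = 19^2 = 361. Also E[M_τ] = E[X_τ^2] − E[τ]. The walk exits at 0 or 109, with P(hit 109 first) = 19/109, so E[X_τ^2] = 109^2 · 19/109 + 0 = 2071. Thus E[τ] = E[X_τ^2] − E[M_τ] = 2071 − 361 = 1710 = 19(109 − 19) = 1710.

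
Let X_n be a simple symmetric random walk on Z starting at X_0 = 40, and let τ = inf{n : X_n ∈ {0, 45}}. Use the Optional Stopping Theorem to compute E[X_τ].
E[X_τ] = 40

X_n is a martingale and τ is a bounded-mean stopping time (indeed τ is finite a.s. with bounded expectation since the walk is in a bounded region). By the OST, E[X_τ] = E[X_0] = 40. Equivalently: E[X_τ] = 45 · P(hit 45 first) + 0 · P(hit 0 first) = 45 · (40/45) = 40.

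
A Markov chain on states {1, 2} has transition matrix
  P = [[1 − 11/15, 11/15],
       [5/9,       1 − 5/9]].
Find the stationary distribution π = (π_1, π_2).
π_1 = 25/58, π_2 = 33/58

Solve πP = π with π_1 + π_2 = 1. From πP = π: π_1 · (1 − 11/15) + π_2 · 5/9 = π_1 ⇒ π_2 · 5/9 = π_1 · 11/15 ⇒ π_2/π_1 = (11/15)/(5/9) = 33/25. Together with π_1 + π_2 = 1:
  π_1 = (5/9)/(11/15 + 5/9) = (5/9)/(58/45) = 25/58,
  π_2 = (11/15)/(11/15 + 5/9) = (11/15)/(58/45) = 33/58.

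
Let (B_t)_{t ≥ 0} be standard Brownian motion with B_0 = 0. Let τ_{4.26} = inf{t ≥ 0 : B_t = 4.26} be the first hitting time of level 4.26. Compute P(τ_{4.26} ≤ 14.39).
P(τ_{4.26} ≤ 14.39) = 2(1 − Φ(4.26/√14.39)) = 2(1 − Φ(1.1230)) ≈ 0.2614

By the reflection principle for standard BM, P(τ_b ≤ t) = 2 · P(B_t ≥ b). Since B_t ~ N(0, t), P(B_t ≥ 4.26) = 1 − Φ(4.26/√t) = 1 − Φ(4.26/√14.39) = 1 − Φ(1.1230) ≈ 0.13072. Doubling: P(τ_{4.26} ≤ 14.39) ≈ 2 · 0.13072 = 0.26144 ≈ 0.2614.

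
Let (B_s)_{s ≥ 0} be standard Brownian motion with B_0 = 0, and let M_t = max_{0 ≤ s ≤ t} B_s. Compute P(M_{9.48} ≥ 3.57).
P(M_{9.48} ≥ 3.57) = 2·P(B_{9.48} ≥ 3.57) = 2(1 − Φ(3.57/√9.48)) ≈ 0.2463

By the reflection principle for Brownian motion, P(M_t ≥ a) = 2 · P(B_t ≥ a) for a ≥ 0. Since B_t ~ N(0, t), P(B_t ≥ 3.57) = 1 − Φ(3.57/√t) = 1 − Φ(3.57/√9.48) = 1 − Φ(1.1595). So
  P(M_{9.48} ≥ 3.57) = 2(1 − Φ(1.1595)) ≈ 0.2463.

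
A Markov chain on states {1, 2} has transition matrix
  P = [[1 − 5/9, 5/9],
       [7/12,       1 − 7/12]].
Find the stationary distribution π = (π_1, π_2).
π_1 = 21/41, π_2 = 20/41

Solve πP = π with π_1 + π_2 = 1. From πP = π: π_1 · (1 − 5/9) + π_2 · 7/12 = π_1 ⇒ π_2 · 7/12 = π_1 · 5/9 ⇒ π_2/π_1 = (5/9)/(7/12) = 20/21. Together with π_1 + π_2 = 1:
  π_1 = (7/12)/(5/9 + 7/12) = (7/12)/(41/36) = 21/41,
  π_2 = (5/9)/(5/9 + 7/12) = (5/9)/(41/36) = 20/41.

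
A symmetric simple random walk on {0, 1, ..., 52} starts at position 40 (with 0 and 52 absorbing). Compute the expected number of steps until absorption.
E[τ | X_0 = 40] = 480

Let v_k = E[τ | X_0 = k]. Boundary: v_0 = v_52 = 0. Recurrence: v_k = 1 + (v_{k-1} + v_{k+1})/2 for 1 ≤ k ≤ 51. The particular solution to v_k − (v_{k-1} + v_{k+1})/2 = 1 is v_k = −k^2. Adding homogeneous solution A + B k and matching boundaries gives v_k = k (52 − k). Substituting k = 40: v_40 = 40 · 12 = 480.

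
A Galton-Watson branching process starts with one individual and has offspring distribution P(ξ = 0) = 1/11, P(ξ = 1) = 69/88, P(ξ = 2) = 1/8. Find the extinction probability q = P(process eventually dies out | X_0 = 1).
q = 8/11

The pgf is f(s) = 1/11 + 69/88·s + 1/8·s². The extinction probability q is the smallest fixed point of f in [0, 1]. Setting s = f(s):
  1/8·s² + (69/88 − 1)·s + 1/11 = 0
  1/8·s² − (1/11 + 1/8)·s + 1/11 = 0
which factors as (s − 1)·(1/8·s − 1/11) = 0, giving roots s = 1 and s = (1/11)/(1/8) = 8/11.
Mean offspring μ = 69/88 + 2·1/8 = 91/88 > 1 (supercritical), so q < 1. The extinction probability is the smaller root: q = (1/11)/(1/8) = 8/11.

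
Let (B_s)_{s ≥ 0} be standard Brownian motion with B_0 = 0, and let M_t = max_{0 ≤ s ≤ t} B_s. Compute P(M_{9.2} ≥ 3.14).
P(M_{9.2} ≥ 3.14) = 2·P(B_{9.2} ≥ 3.14) = 2(1 − Φ(3.14/√9.2)) ≈ 0.3006

By the reflection principle for Brownian motion, P(M_t ≥ a) = 2 · P(B_t ≥ a) for a ≥ 0. Since B_t ~ N(0, t), P(B_t ≥ 3.14) = 1 − Φ(3.14/√t) = 1 − Φ(3.14/√9.2) = 1 − Φ(1.0352). So
  P(M_{9.2} ≥ 3.14) = 2(1 − Φ(1.0352)) ≈ 0.3006.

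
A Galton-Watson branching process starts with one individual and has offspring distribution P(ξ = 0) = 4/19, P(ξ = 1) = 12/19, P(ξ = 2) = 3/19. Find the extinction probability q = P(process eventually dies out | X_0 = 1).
q = 1

Mean offspring μ = 0·4/19 + 1·12/19 + 2·3/19 = 18/19 ≤ 1. For μ ≤ 1 with offspring not concentrated at 1, the Galton-Watson process goes extinct almost surely, so q = 1.
(Algebraic check: The pgf is f(s) = 4/19 + 12/19·s + 3/19·s². The extinction probability q is the smallest fixed point of f in [0, 1]. Setting s = f(s):
  3/19·s² + (12/19 − 1)·s + 4/19 = 0
  3/19·s² − (4/19 + 3/19)·s + 4/19 = 0
which factors as (s − 1)·(3/19·s − 4/19) = 0, giving roots s = 1 and s = (4/19)/(3/19) = 4/3. Since 4/3 ≥ 1, the smallest root in [0, 1] is s = 1.)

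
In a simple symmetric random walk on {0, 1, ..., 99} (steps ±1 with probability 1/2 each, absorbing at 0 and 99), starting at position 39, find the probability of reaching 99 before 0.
P(hit 99 before 0) = 39/99 = 13/33

Let u_k = P(hit 99 before 0 | start at k). Then u_0 = 0, u_99 = 1, and u_k = u_{k-1}/2 + u_{k+1}/2 for 1 ≤ k ≤ 98. This harmonic recurrence is solved by u_k = k/99, giving u_39 = 39/99 = 13/33.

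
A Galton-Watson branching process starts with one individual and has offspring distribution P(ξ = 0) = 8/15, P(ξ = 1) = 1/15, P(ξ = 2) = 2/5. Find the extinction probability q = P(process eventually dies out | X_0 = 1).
q = 1

Mean offspring μ = 0·8/15 + 1·1/15 + 2·2/5 = 13/15 ≤ 1. For μ ≤ 1 with offspring not concentrated at 1, the Galton-Watson process goes extinct almost surely, so q = 1.
(Algebraic check: The pgf is f(s) = 8/15 + 1/15·s + 2/5·s². The extinction probability q is the smallest fixed point of f in [0, 1]. Setting s = f(s):
  2/5·s² + (1/15 − 1)·s + 8/15 = 0
  2/5·s² − (8/15 + 2/5)·s + 8/15 = 0
which factors as (s − 1)·(2/5·s − 8/15) = 0, giving roots s = 1 and s = (8/15)/(2/5) = 4/3. Since 4/3 ≥ 1, the smallest root in [0, 1] is s = 1.)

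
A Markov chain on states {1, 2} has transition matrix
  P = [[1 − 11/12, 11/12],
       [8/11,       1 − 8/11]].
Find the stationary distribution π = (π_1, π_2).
π_1 = 96/217, π_2 = 121/217

Solve πP = π with π_1 + π_2 = 1. From πP = π: π_1 · (1 − 11/12) + π_2 · 8/11 = π_1 ⇒ π_2 · 8/11 = π_1 · 11/12 ⇒ π_2/π_1 = (11/12)/(8/11) = 121/96. Together with π_1 + π_2 = 1:
  π_1 = (8/11)/(11/12 + 8/11) = (8/11)/(217/132) = 96/217,
  π_2 = (11/12)/(11/12 + 8/11) = (11/12)/(217/132) = 121/217.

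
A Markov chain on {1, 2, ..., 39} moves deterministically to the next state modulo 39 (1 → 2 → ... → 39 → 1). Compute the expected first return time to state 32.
E[T_32 | X_0 = 32] = 39

The chain cycles deterministically, so starting at state 32 it returns in exactly 39 steps. Equivalently, the stationary distribution is uniform π_j = 1/39 for every state j, so by Kac's formula E[T_32] = 1/π_32 = 39.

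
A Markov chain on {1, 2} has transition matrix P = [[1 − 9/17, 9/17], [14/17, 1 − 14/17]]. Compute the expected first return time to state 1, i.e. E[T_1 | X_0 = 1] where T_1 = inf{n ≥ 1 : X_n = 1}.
E[T_1 | X_0 = 1] = 1/π_1 = 23/14

For an irreducible recurrent Markov chain with stationary distribution π, E[T_i | X_0 = i] = 1/π_i (Kac's formula). Here π_1 = (14/17)/(9/17 + 14/17) = (14/17)/(23/17) = 14/23, so E[T_1 | X_0 = 1] = 1/π_1 = (9/17 + 14/17)/(14/17) = (23/17)/(14/17) = 23/14.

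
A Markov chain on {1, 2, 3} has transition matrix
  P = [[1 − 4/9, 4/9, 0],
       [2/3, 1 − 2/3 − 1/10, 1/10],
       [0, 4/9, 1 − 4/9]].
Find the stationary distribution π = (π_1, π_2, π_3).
π = (60/109, 40/109, 9/109)

This is a birth-death chain on three states, which satisfies detailed balance: π_1 · P_{12} = π_2 · P_{21} and π_2 · P_{23} = π_3 · P_{32}.
From π_1 · 4/9 = π_2 · 2/3: π_2/π_1 = (4/9)/(2/3) = 2/3.
From π_2 · 1/10 = π_3 · 4/9: π_3/π_2 = (1/10)/(4/9) = 9/40.
Take π_1 proportional to 1; then unnormalized π = (1, 2/3, 3/20). Normalize by dividing by the sum 109/60:
  π = (60/109, 40/109, 9/109).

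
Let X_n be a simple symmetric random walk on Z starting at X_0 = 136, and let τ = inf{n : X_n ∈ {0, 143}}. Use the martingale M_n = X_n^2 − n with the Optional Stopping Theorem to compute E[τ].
E[τ] = 952

M_n = X_n^2 − n is a martingale (since E[X_{n+1}^2 | F_n] = X_n^2 + 1). By OST (τ has finite mean in a bounded region), E[M_τ] = E[M_0] = X_0^2 − 0 = 136^2 = 18496. Also E[M_τ] = E[X_τ^2] − E[τ]. The walk exits at 0 or 143, with P(hit 143 first) = 136/143, so E[X_τ^2] = 143^2 · 136/143 + 0 = 19448. Thus E[τ] = E[X_τ^2] − E[M_τ] = 19448 − 18496 = 952 = 136(143 − 136) = 952.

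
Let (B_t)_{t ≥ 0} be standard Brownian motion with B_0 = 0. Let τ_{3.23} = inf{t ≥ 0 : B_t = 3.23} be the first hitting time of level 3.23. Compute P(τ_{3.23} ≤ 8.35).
P(τ_{3.23} ≤ 8.35) = 2(1 − Φ(3.23/√8.35)) = 2(1 − Φ(1.1178)) ≈ 0.2637

By the reflection principle for standard BM, P(τ_b ≤ t) = 2 · P(B_t ≥ b). Since B_t ~ N(0, t), P(B_t ≥ 3.23) = 1 − Φ(3.23/√t) = 1 − Φ(3.23/√8.35) = 1 − Φ(1.1178) ≈ 0.13183. Doubling: P(τ_{3.23} ≤ 8.35) ≈ 2 · 0.13183 = 0.26366 ≈ 0.2637.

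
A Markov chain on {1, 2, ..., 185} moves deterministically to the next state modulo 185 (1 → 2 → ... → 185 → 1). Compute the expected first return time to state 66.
E[T_66 | X_0 = 66] = 185

The chain cycles deterministically, so starting at state 66 it returns in exactly 185 steps. Equivalently, the stationary distribution is uniform π_j = 1/185 for every state j, so by Kac's formula E[T_66] = 1/π_66 = 185.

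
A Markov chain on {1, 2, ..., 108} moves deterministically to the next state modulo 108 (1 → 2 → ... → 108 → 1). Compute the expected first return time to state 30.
E[T_30 | X_0 = 30] = 108

The chain cycles deterministically, so starting at state 30 it returns in exactly 108 steps. Equivalently, the stationary distribution is uniform π_j = 1/108 for every state j, so by Kac's formula E[T_30] = 1/π_30 = 108.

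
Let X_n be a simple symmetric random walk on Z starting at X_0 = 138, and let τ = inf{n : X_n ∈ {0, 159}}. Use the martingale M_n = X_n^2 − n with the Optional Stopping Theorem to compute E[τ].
E[τ] = 2898

M_n = X_n^2 − n is a martingale (since E[X_{n+1}^2 | F_n] = X_n^2 + 1). By OST (τ has finite mean in a bounded region), E[M_τ] = E[M_0] = X_0^2 − 0 = 138^2 = 19044. Also E[M_τ] = E[X_τ^2] − E[τ]. The walk exits at 0 or 159, with P(hit 159 first) = 138/159, so E[X_τ^2] = 159^2 · 138/159 + 0 = 21942. Thus E[τ] = E[X_τ^2] − E[M_τ] = 21942 − 19044 = 2898 = 138(159 − 138) = 2898.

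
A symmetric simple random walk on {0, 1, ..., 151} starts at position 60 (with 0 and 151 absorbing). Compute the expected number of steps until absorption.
E[τ | X_0 = 60] = 5460

Let v_k = E[τ | X_0 = k]. Boundary: v_0 = v_151 = 0. Recurrence: v_k = 1 + (v_{k-1} + v_{k+1})/2 for 1 ≤ k ≤ 150. The particular solution to v_k − (v_{k-1} + v_{k+1})/2 = 1 is v_k = −k^2. Adding homogeneous solution A + B k and matching boundaries gives v_k = k (151 − k). Substituting k = 60: v_60 = 60 · 91 = 5460.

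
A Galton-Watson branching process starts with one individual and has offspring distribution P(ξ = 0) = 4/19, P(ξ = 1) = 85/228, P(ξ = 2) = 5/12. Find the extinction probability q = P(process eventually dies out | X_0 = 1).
q = 48/95

The pgf is f(s) = 4/19 + 85/228·s + 5/12·s². The extinction probability q is the smallest fixed point of f in [0, 1]. Setting s = f(s):
  5/12·s² + (85/228 − 1)·s + 4/19 = 0
  5/12·s² − (4/19 + 5/12)·s + 4/19 = 0
which factors as (s − 1)·(5/12·s − 4/19) = 0, giving roots s = 1 and s = (4/19)/(5/12) = 48/95.
Mean offspring μ = 85/228 + 2·5/12 = 275/228 > 1 (supercritical), so q < 1. The extinction probability is the smaller root: q = (4/19)/(5/12) = 48/95.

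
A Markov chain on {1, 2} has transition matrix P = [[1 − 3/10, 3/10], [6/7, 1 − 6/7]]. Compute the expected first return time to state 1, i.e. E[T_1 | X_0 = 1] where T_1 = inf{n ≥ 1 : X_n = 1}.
E[T_1 | X_0 = 1] = 1/π_1 = 27/20

For an irreducible recurrent Markov chain with stationary distribution π, E[T_i | X_0 = i] = 1/π_i (Kac's formula). Here π_1 = (6/7)/(3/10 + 6/7) = (6/7)/(81/70) = 20/27, so E[T_1 | X_0 = 1] = 1/π_1 = (3/10 + 6/7)/(6/7) = (81/70)/(6/7) = 27/20.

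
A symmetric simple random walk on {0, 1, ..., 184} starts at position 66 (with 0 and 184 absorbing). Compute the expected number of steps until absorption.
E[τ | X_0 = 66] = 7788

Let v_k = E[τ | X_0 = k]. Boundary: v_0 = v_184 = 0. Recurrence: v_k = 1 + (v_{k-1} + v_{k+1})/2 for 1 ≤ k ≤ 183. The particular solution to v_k − (v_{k-1} + v_{k+1})/2 = 1 is v_k = −k^2. Adding homogeneous solution A + B k and matching boundaries gives v_k = k (184 − k). Substituting k = 66: v_66 = 66 · 118 = 7788.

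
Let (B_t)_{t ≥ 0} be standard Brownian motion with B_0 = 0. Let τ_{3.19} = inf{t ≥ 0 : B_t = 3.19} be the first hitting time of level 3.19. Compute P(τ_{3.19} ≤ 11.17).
P(τ_{3.19} ≤ 11.17) = 2(1 − Φ(3.19/√11.17)) = 2(1 − Φ(0.9545)) ≈ 0.3398

By the reflection principle for standard BM, P(τ_b ≤ t) = 2 · P(B_t ≥ b). Since B_t ~ N(0, t), P(B_t ≥ 3.19) = 1 − Φ(3.19/√t) = 1 − Φ(3.19/√11.17) = 1 − Φ(0.9545) ≈ 0.16992. Doubling: P(τ_{3.19} ≤ 11.17) ≈ 2 · 0.16992 = 0.33984 ≈ 0.3398.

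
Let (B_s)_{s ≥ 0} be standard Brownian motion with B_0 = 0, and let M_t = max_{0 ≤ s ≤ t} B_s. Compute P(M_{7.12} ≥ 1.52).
P(M_{7.12} ≥ 1.52) = 2·P(B_{7.12} ≥ 1.52) = 2(1 − Φ(1.52/√7.12)) ≈ 0.5689

By the reflection principle for Brownian motion, P(M_t ≥ a) = 2 · P(B_t ≥ a) for a ≥ 0. Since B_t ~ N(0, t), P(B_t ≥ 1.52) = 1 − Φ(1.52/√t) = 1 − Φ(1.52/√7.12) = 1 − Φ(0.5696). So
  P(M_{7.12} ≥ 1.52) = 2(1 − Φ(0.5696)) ≈ 0.5689.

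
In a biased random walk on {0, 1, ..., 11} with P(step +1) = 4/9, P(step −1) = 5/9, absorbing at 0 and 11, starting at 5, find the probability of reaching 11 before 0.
P(hit 11 before 0) = (1 − (5/4)^5) / (1 − (5/4)^11) = 8605696/44633821

Let u_k denote P(reach 11 before 0 | start at k). Boundary: u_0 = 0, u_11 = 1. Recurrence: u_k = 4/9·u_{k+1} + 5/9·u_{k-1} for 1 ≤ k ≤ 10. Try u_k = A + B·r^k with r = q/p = (5/9)/(4/9) = 5/4. Substitution satisfies the recurrence; boundary conditions give:
  u_k = (1 − r^k) / (1 − r^N) = (1 − (5/4)^5) / (1 − (5/4)^11) = 8605696/44633821.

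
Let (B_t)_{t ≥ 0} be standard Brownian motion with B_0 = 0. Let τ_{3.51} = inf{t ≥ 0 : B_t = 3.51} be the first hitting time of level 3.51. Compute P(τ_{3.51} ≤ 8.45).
P(τ_{3.51} ≤ 8.45) = 2(1 − Φ(3.51/√8.45)) = 2(1 − Φ(1.2075)) ≈ 0.2272

By the reflection principle for standard BM, P(τ_b ≤ t) = 2 · P(B_t ≥ b). Since B_t ~ N(0, t), P(B_t ≥ 3.51) = 1 − Φ(3.51/√t) = 1 − Φ(3.51/√8.45) = 1 − Φ(1.2075) ≈ 0.11362. Doubling: P(τ_{3.51} ≤ 8.45) ≈ 2 · 0.11362 = 0.22724 ≈ 0.2272.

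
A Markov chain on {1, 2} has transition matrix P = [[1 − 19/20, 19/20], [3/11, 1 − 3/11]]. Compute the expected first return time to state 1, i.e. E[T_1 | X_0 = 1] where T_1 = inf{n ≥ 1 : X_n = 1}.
E[T_1 | X_0 = 1] = 1/π_1 = 269/60

For an irreducible recurrent Markov chain with stationary distribution π, E[T_i | X_0 = i] = 1/π_i (Kac's formula). Here π_1 = (3/11)/(19/20 + 3/11) = (3/11)/(269/220) = 60/269, so E[T_1 | X_0 = 1] = 1/π_1 = (19/20 + 3/11)/(3/11) = (269/220)/(3/11) = 269/60.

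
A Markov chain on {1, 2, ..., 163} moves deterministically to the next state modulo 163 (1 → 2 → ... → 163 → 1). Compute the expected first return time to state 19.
E[T_19 | X_0 = 19] = 163

The chain cycles deterministically, so starting at state 19 it returns in exactly 163 steps. Equivalently, the stationary distribution is uniform π_j = 1/163 for every state j, so by Kac's formula E[T_19] = 1/π_19 = 163.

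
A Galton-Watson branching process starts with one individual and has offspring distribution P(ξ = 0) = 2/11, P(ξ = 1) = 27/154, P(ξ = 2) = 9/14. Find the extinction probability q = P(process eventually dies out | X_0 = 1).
q = 28/99

The pgf is f(s) = 2/11 + 27/154·s + 9/14·s². The extinction probability q is the smallest fixed point of f in [0, 1]. Setting s = f(s):
  9/14·s² + (27/154 − 1)·s + 2/11 = 0
  9/14·s² − (2/11 + 9/14)·s + 2/11 = 0
which factors as (s − 1)·(9/14·s − 2/11) = 0, giving roots s = 1 and s = (2/11)/(9/14) = 28/99.
Mean offspring μ = 27/154 + 2·9/14 = 225/154 > 1 (supercritical), so q < 1. The extinction probability is the smaller root: q = (2/11)/(9/14) = 28/99.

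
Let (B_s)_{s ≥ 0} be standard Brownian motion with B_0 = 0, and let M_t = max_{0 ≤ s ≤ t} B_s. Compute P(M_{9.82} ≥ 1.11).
P(M_{9.82} ≥ 1.11) = 2·P(B_{9.82} ≥ 1.11) = 2(1 − Φ(1.11/√9.82)) ≈ 0.7232

By the reflection principle for Brownian motion, P(M_t ≥ a) = 2 · P(B_t ≥ a) for a ≥ 0. Since B_t ~ N(0, t), P(B_t ≥ 1.11) = 1 − Φ(1.11/√t) = 1 − Φ(1.11/√9.82) = 1 − Φ(0.3542). So
  P(M_{9.82} ≥ 1.11) = 2(1 − Φ(0.3542)) ≈ 0.7232.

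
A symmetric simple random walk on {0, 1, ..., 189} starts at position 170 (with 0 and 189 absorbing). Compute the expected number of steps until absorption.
E[τ | X_0 = 170] = 3230

Let v_k = E[τ | X_0 = k]. Boundary: v_0 = v_189 = 0. Recurrence: v_k = 1 + (v_{k-1} + v_{k+1})/2 for 1 ≤ k ≤ 188. The particular solution to v_k − (v_{k-1} + v_{k+1})/2 = 1 is v_k = −k^2. Adding homogeneous solution A + B k and matching boundaries gives v_k = k (189 − k). Substituting k = 170: v_170 = 170 · 19 = 3230.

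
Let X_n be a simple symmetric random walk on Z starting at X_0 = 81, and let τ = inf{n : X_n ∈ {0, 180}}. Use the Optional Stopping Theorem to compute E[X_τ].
E[X_τ] = 81

X_n is a martingale and τ is a bounded-mean stopping time (indeed τ is finite a.s. with bounded expectation since the walk is in a bounded region). By the OST, E[X_τ] = E[X_0] = 81. Equivalently: E[X_τ] = 180 · P(hit 180 first) + 0 · P(hit 0 first) = 180 · (81/180) = 81.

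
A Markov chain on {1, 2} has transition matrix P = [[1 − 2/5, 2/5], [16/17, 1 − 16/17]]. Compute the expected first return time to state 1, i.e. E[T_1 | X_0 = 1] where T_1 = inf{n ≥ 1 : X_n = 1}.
E[T_1 | X_0 = 1] = 1/π_1 = 57/40

For an irreducible recurrent Markov chain with stationary distribution π, E[T_i | X_0 = i] = 1/π_i (Kac's formula). Here π_1 = (16/17)/(2/5 + 16/17) = (16/17)/(114/85) = 40/57, so E[T_1 | X_0 = 1] = 1/π_1 = (2/5 + 16/17)/(16/17) = (114/85)/(16/17) = 57/40.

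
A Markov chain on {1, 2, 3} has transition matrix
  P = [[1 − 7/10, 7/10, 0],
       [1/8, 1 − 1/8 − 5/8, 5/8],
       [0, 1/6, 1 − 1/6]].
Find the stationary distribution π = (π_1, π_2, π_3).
π = (5/138, 14/69, 35/46)

This is a birth-death chain on three states, which satisfies detailed balance: π_1 · P_{12} = π_2 · P_{21} and π_2 · P_{23} = π_3 · P_{32}.
From π_1 · 7/10 = π_2 · 1/8: π_2/π_1 = (7/10)/(1/8) = 28/5.
From π_2 · 5/8 = π_3 · 1/6: π_3/π_2 = (5/8)/(1/6) = 15/4.
Take π_1 proportional to 1; then unnormalized π = (1, 28/5, 21). Normalize by dividing by the sum 138/5:
  π = (5/138, 14/69, 35/46).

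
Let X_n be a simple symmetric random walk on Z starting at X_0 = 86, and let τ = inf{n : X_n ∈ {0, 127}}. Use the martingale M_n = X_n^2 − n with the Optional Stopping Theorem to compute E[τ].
E[τ] = 3526

M_n = X_n^2 − n is a martingale (since E[X_{n+1}^2 | F_n] = X_n^2 + 1). By OST (τ has finite mean in a bounded region), E[M_τ] = E[M_0] = X_0^2 − 0 = 86^2 = 7396. Also E[M_τ] = E[X_τ^2] − E[τ]. The walk exits at 0 or 127, with P(hit 127 first) = 86/127, so E[X_τ^2] = 127^2 · 86/127 + 0 = 10922. Thus E[τ] = E[X_τ^2] − E[M_τ] = 10922 − 7396 = 3526 = 86(127 − 86) = 3526.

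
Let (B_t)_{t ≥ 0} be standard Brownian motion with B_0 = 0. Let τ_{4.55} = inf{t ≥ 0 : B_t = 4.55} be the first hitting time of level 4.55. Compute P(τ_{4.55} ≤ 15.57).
P(τ_{4.55} ≤ 15.57) = 2(1 − Φ(4.55/√15.57)) = 2(1 − Φ(1.1531)) ≈ 0.2489

By the reflection principle for standard BM, P(τ_b ≤ t) = 2 · P(B_t ≥ b). Since B_t ~ N(0, t), P(B_t ≥ 4.55) = 1 − Φ(4.55/√t) = 1 − Φ(4.55/√15.57) = 1 − Φ(1.1531) ≈ 0.12443. Doubling: P(τ_{4.55} ≤ 15.57) ≈ 2 · 0.12443 = 0.24886 ≈ 0.2489.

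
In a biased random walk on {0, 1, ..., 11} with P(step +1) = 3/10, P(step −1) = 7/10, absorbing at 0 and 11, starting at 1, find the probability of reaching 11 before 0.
P(hit 11 before 0) = (1 − (7/3)^1) / (1 − (7/3)^11) = 59049/494287399

Let u_k denote P(reach 11 before 0 | start at k). Boundary: u_0 = 0, u_11 = 1. Recurrence: u_k = 3/10·u_{k+1} + 7/10·u_{k-1} for 1 ≤ k ≤ 10. Try u_k = A + B·r^k with r = q/p = (7/10)/(3/10) = 7/3. Substitution satisfies the recurrence; boundary conditions give:
  u_k = (1 − r^k) / (1 − r^N) = (1 − (7/3)^1) / (1 − (7/3)^11) = 59049/494287399.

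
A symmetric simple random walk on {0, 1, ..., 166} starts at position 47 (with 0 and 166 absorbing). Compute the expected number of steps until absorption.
E[τ | X_0 = 47] = 5593

Let v_k = E[τ | X_0 = k]. Boundary: v_0 = v_166 = 0. Recurrence: v_k = 1 + (v_{k-1} + v_{k+1})/2 for 1 ≤ k ≤ 165. The particular solution to v_k − (v_{k-1} + v_{k+1})/2 = 1 is v_k = −k^2. Adding homogeneous solution A + B k and matching boundaries gives v_k = k (166 − k). Substituting k = 47: v_47 = 47 · 119 = 5593.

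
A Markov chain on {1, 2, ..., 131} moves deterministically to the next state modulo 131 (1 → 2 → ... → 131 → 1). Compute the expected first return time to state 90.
E[T_90 | X_0 = 90] = 131

The chain cycles deterministically, so starting at state 90 it returns in exactly 131 steps. Equivalently, the stationary distribution is uniform π_j = 1/131 for every state j, so by Kac's formula E[T_90] = 1/π_90 = 131.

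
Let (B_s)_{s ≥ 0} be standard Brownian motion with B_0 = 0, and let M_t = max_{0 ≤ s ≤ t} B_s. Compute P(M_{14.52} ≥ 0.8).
P(M_{14.52} ≥ 0.8) = 2·P(B_{14.52} ≥ 0.8) = 2(1 − Φ(0.8/√14.52)) ≈ 0.8337

By the reflection principle for Brownian motion, P(M_t ≥ a) = 2 · P(B_t ≥ a) for a ≥ 0. Since B_t ~ N(0, t), P(B_t ≥ 0.8) = 1 − Φ(0.8/√t) = 1 − Φ(0.8/√14.52) = 1 − Φ(0.2099). So
  P(M_{14.52} ≥ 0.8) = 2(1 − Φ(0.2099)) ≈ 0.8337.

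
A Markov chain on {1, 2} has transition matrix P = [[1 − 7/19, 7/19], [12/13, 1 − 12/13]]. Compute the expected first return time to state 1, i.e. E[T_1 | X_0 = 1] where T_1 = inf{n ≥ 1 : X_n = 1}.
E[T_1 | X_0 = 1] = 1/π_1 = 319/228

For an irreducible recurrent Markov chain with stationary distribution π, E[T_i | X_0 = i] = 1/π_i (Kac's formula). Here π_1 = (12/13)/(7/19 + 12/13) = (12/13)/(319/247) = 228/319, so E[T_1 | X_0 = 1] = 1/π_1 = (7/19 + 12/13)/(12/13) = (319/247)/(12/13) = 319/228.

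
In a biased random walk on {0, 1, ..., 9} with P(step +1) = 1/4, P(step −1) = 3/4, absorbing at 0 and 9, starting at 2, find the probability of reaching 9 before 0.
P(hit 9 before 0) = (1 − (3)^2) / (1 − (3)^9) = 4/9841

Let u_k denote P(reach 9 before 0 | start at k). Boundary: u_0 = 0, u_9 = 1. Recurrence: u_k = 1/4·u_{k+1} + 3/4·u_{k-1} for 1 ≤ k ≤ 8. Try u_k = A + B·r^k with r = q/p = (3/4)/(1/4) = 3. Substitution satisfies the recurrence; boundary conditions give:
  u_k = (1 − r^k) / (1 − r^N) = (1 − (3)^2) / (1 − (3)^9) = 4/9841.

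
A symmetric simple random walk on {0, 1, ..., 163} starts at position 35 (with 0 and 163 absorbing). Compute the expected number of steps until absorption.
E[τ | X_0 = 35] = 4480

Let v_k = E[τ | X_0 = k]. Boundary: v_0 = v_163 = 0. Recurrence: v_k = 1 + (v_{k-1} + v_{k+1})/2 for 1 ≤ k ≤ 162. The particular solution to v_k − (v_{k-1} + v_{k+1})/2 = 1 is v_k = −k^2. Adding homogeneous solution A + B k and matching boundaries gives v_k = k (163 − k). Substituting k = 35: v_35 = 35 · 128 = 4480.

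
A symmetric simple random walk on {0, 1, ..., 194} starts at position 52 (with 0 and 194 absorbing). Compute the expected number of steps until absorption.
E[τ | X_0 = 52] = 7384

Let v_k = E[τ | X_0 = k]. Boundary: v_0 = v_194 = 0. Recurrence: v_k = 1 + (v_{k-1} + v_{k+1})/2 for 1 ≤ k ≤ 193. The particular solution to v_k − (v_{k-1} + v_{k+1})/2 = 1 is v_k = −k^2. Adding homogeneous solution A + B k and matching boundaries gives v_k = k (194 − k). Substituting k = 52: v_52 = 52 · 142 = 7384.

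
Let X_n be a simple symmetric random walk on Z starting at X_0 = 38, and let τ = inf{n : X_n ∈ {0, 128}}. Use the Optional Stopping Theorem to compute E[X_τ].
E[X_τ] = 38

X_n is a martingale and τ is a bounded-mean stopping time (indeed τ is finite a.s. with bounded expectation since the walk is in a bounded region). By the OST, E[X_τ] = E[X_0] = 38. Equivalently: E[X_τ] = 128 · P(hit 128 first) + 0 · P(hit 0 first) = 128 · (38/128) = 38.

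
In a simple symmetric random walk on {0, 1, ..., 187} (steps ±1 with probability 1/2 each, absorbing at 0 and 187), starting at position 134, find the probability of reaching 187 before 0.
P(hit 187 before 0) = 134/187

Let u_k = P(hit 187 before 0 | start at k). Then u_0 = 0, u_187 = 1, and u_k = u_{k-1}/2 + u_{k+1}/2 for 1 ≤ k ≤ 186. This harmonic recurrence is solved by u_k = k/187, giving u_134 = 134/187.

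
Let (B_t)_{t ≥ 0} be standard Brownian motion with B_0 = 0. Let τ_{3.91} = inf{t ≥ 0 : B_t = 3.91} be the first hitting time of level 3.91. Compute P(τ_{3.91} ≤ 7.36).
P(τ_{3.91} ≤ 7.36) = 2(1 − Φ(3.91/√7.36)) = 2(1 − Φ(1.4412)) ≈ 0.1495

By the reflection principle for standard BM, P(τ_b ≤ t) = 2 · P(B_t ≥ b). Since B_t ~ N(0, t), P(B_t ≥ 3.91) = 1 − Φ(3.91/√t) = 1 − Φ(3.91/√7.36) = 1 − Φ(1.4412) ≈ 0.07476. Doubling: P(τ_{3.91} ≤ 7.36) ≈ 2 · 0.07476 = 0.14952 ≈ 0.1495.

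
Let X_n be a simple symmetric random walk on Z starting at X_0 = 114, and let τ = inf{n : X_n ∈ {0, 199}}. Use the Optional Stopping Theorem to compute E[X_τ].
E[X_τ] = 114

X_n is a martingale and τ is a bounded-mean stopping time (indeed τ is finite a.s. with bounded expectation since the walk is in a bounded region). By the OST, E[X_τ] = E[X_0] = 114. Equivalently: E[X_τ] = 199 · P(hit 199 first) + 0 · P(hit 0 first) = 199 · (114/199) = 114.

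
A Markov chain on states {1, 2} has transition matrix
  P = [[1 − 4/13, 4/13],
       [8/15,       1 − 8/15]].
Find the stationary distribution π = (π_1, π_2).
π_1 = 26/41, π_2 = 15/41

Solve πP = π with π_1 + π_2 = 1. From πP = π: π_1 · (1 − 4/13) + π_2 · 8/15 = π_1 ⇒ π_2 · 8/15 = π_1 · 4/13 ⇒ π_2/π_1 = (4/13)/(8/15) = 15/26. Together with π_1 + π_2 = 1:
  π_1 = (8/15)/(4/13 + 8/15) = (8/15)/(164/195) = 26/41,
  π_2 = (4/13)/(4/13 + 8/15) = (4/13)/(164/195) = 15/41.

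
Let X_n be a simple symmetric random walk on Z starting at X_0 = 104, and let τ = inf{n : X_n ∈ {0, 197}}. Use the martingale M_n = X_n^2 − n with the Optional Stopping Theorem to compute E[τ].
E[τ] = 9672

M_n = X_n^2 − n is a martingale (since E[X_{n+1}^2 | F_n] = X_n^2 + 1). By OST (τ has finite mean in a bounded region), E[M_τ] = E[M_0] = X_0^2 − 0 = 104^2 = 10816. Also E[M_τ] = E[X_τ^2] − E[τ]. The walk exits at 0 or 197, with P(hit 197 first) = 104/197, so E[X_τ^2] = 197^2 · 104/197 + 0 = 20488. Thus E[τ] = E[X_τ^2] − E[M_τ] = 20488 − 10816 = 9672 = 104(197 − 104) = 9672.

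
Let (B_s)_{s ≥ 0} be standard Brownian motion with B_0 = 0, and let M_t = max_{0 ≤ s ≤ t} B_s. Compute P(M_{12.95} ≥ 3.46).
P(M_{12.95} ≥ 3.46) = 2·P(B_{12.95} ≥ 3.46) = 2(1 − Φ(3.46/√12.95)) ≈ 0.3363

By the reflection principle for Brownian motion, P(M_t ≥ a) = 2 · P(B_t ≥ a) for a ≥ 0. Since B_t ~ N(0, t), P(B_t ≥ 3.46) = 1 − Φ(3.46/√t) = 1 − Φ(3.46/√12.95) = 1 − Φ(0.9615). So
  P(M_{12.95} ≥ 3.46) = 2(1 − Φ(0.9615)) ≈ 0.3363.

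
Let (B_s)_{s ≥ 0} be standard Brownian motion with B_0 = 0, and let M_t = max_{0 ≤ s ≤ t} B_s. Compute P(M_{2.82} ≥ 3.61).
P(M_{2.82} ≥ 3.61) = 2·P(B_{2.82} ≥ 3.61) = 2(1 − Φ(3.61/√2.82)) ≈ 0.0316

By the reflection principle for Brownian motion, P(M_t ≥ a) = 2 · P(B_t ≥ a) for a ≥ 0. Since B_t ~ N(0, t), P(B_t ≥ 3.61) = 1 − Φ(3.61/√t) = 1 − Φ(3.61/√2.82) = 1 − Φ(2.1497). So
  P(M_{2.82} ≥ 3.61) = 2(1 − Φ(2.1497)) ≈ 0.0316.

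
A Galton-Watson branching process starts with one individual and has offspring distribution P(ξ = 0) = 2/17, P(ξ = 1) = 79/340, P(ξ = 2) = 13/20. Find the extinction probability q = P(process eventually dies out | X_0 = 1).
q = 40/221

The pgf is f(s) = 2/17 + 79/340·s + 13/20·s². The extinction probability q is the smallest fixed point of f in [0, 1]. Setting s = f(s):
  13/20·s² + (79/340 − 1)·s + 2/17 = 0
  13/20·s² − (2/17 + 13/20)·s + 2/17 = 0
which factors as (s − 1)·(13/20·s − 2/17) = 0, giving roots s = 1 and s = (2/17)/(13/20) = 40/221.
Mean offspring μ = 79/340 + 2·13/20 = 521/340 > 1 (supercritical), so q < 1. The extinction probability is the smaller root: q = (2/17)/(13/20) = 40/221.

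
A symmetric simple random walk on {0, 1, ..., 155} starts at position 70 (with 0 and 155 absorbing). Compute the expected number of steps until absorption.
E[τ | X_0 = 70] = 5950

Let v_k = E[τ | X_0 = k]. Boundary: v_0 = v_155 = 0. Recurrence: v_k = 1 + (v_{k-1} + v_{k+1})/2 for 1 ≤ k ≤ 154. The particular solution to v_k − (v_{k-1} + v_{k+1})/2 = 1 is v_k = −k^2. Adding homogeneous solution A + B k and matching boundaries gives v_k = k (155 − k). Substituting k = 70: v_70 = 70 · 85 = 5950.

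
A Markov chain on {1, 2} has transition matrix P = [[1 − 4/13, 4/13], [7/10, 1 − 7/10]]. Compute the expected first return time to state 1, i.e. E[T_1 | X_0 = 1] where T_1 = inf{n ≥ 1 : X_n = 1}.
E[T_1 | X_0 = 1] = 1/π_1 = 131/91

For an irreducible recurrent Markov chain with stationary distribution π, E[T_i | X_0 = i] = 1/π_i (Kac's formula). Here π_1 = (7/10)/(4/13 + 7/10) = (7/10)/(131/130) = 91/131, so E[T_1 | X_0 = 1] = 1/π_1 = (4/13 + 7/10)/(7/10) = (131/130)/(7/10) = 131/91.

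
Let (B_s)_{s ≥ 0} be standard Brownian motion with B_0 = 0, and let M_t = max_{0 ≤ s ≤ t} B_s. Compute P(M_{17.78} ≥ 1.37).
P(M_{17.78} ≥ 1.37) = 2·P(B_{17.78} ≥ 1.37) = 2(1 − Φ(1.37/√17.78)) ≈ 0.7453

By the reflection principle for Brownian motion, P(M_t ≥ a) = 2 · P(B_t ≥ a) for a ≥ 0. Since B_t ~ N(0, t), P(B_t ≥ 1.37) = 1 − Φ(1.37/√t) = 1 − Φ(1.37/√17.78) = 1 − Φ(0.3249). So
  P(M_{17.78} ≥ 1.37) = 2(1 − Φ(0.3249)) ≈ 0.7453.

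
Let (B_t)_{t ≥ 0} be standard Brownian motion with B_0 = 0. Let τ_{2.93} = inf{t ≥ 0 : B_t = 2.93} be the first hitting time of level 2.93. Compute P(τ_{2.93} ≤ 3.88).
P(τ_{2.93} ≤ 3.88) = 2(1 − Φ(2.93/√3.88)) = 2(1 − Φ(1.4875)) ≈ 0.1369

By the reflection principle for standard BM, P(τ_b ≤ t) = 2 · P(B_t ≥ b). Since B_t ~ N(0, t), P(B_t ≥ 2.93) = 1 − Φ(2.93/√t) = 1 − Φ(2.93/√3.88) = 1 − Φ(1.4875) ≈ 0.06844. Doubling: P(τ_{2.93} ≤ 3.88) ≈ 2 · 0.06844 = 0.13688 ≈ 0.1369.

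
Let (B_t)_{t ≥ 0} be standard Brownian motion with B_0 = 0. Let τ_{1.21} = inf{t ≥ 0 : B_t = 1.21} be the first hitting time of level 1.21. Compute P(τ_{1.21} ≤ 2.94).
P(τ_{1.21} ≤ 2.94) = 2(1 − Φ(1.21/√2.94)) = 2(1 − Φ(0.7057)) ≈ 0.4804

By the reflection principle for standard BM, P(τ_b ≤ t) = 2 · P(B_t ≥ b). Since B_t ~ N(0, t), P(B_t ≥ 1.21) = 1 − Φ(1.21/√t) = 1 − Φ(1.21/√2.94) = 1 − Φ(0.7057) ≈ 0.24019. Doubling: P(τ_{1.21} ≤ 2.94) ≈ 2 · 0.24019 = 0.48038 ≈ 0.4804.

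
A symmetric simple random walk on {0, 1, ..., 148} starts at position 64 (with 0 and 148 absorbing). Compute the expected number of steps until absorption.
E[τ | X_0 = 64] = 5376

Let v_k = E[τ | X_0 = k]. Boundary: v_0 = v_148 = 0. Recurrence: v_k = 1 + (v_{k-1} + v_{k+1})/2 for 1 ≤ k ≤ 147. The particular solution to v_k − (v_{k-1} + v_{k+1})/2 = 1 is v_k = −k^2. Adding homogeneous solution A + B k and matching boundaries gives v_k = k (148 − k). Substituting k = 64: v_64 = 64 · 84 = 5376.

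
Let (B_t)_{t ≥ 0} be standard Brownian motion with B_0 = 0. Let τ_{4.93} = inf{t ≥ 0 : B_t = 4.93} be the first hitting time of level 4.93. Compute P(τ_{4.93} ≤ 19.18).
P(τ_{4.93} ≤ 19.18) = 2(1 − Φ(4.93/√19.18)) = 2(1 − Φ(1.1257)) ≈ 0.2603

By the reflection principle for standard BM, P(τ_b ≤ t) = 2 · P(B_t ≥ b). Since B_t ~ N(0, t), P(B_t ≥ 4.93) = 1 − Φ(4.93/√t) = 1 − Φ(4.93/√19.18) = 1 − Φ(1.1257) ≈ 0.13015. Doubling: P(τ_{4.93} ≤ 19.18) ≈ 2 · 0.13015 = 0.26030 ≈ 0.2603.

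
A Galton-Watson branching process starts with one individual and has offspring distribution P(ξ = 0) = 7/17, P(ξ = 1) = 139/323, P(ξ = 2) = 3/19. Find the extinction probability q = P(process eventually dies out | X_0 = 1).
q = 1

Mean offspring μ = 0·7/17 + 1·139/323 + 2·3/19 = 241/323 ≤ 1. For μ ≤ 1 with offspring not concentrated at 1, the Galton-Watson process goes extinct almost surely, so q = 1.
(Algebraic check: The pgf is f(s) = 7/17 + 139/323·s + 3/19·s². The extinction probability q is the smallest fixed point of f in [0, 1]. Setting s = f(s):
  3/19·s² + (139/323 − 1)·s + 7/17 = 0
  3/19·s² − (7/17 + 3/19)·s + 7/17 = 0
which factors as (s − 1)·(3/19·s − 7/17) = 0, giving roots s = 1 and s = (7/17)/(3/19) = 133/51. Since 133/51 ≥ 1, the smallest root in [0, 1] is s = 1.)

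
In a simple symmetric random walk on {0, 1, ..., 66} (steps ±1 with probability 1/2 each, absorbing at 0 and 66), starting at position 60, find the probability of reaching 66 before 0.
P(hit 66 before 0) = 60/66 = 10/11

Let u_k = P(hit 66 before 0 | start at k). Then u_0 = 0, u_66 = 1, and u_k = u_{k-1}/2 + u_{k+1}/2 for 1 ≤ k ≤ 65. This harmonic recurrence is solved by u_k = k/66, giving u_60 = 60/66 = 10/11.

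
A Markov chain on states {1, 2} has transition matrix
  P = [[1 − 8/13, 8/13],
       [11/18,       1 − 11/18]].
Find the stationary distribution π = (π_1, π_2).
π_1 = 143/287, π_2 = 144/287

Solve πP = π with π_1 + π_2 = 1. From πP = π: π_1 · (1 − 8/13) + π_2 · 11/18 = π_1 ⇒ π_2 · 11/18 = π_1 · 8/13 ⇒ π_2/π_1 = (8/13)/(11/18) = 144/143. Together with π_1 + π_2 = 1:
  π_1 = (11/18)/(8/13 + 11/18) = (11/18)/(287/234) = 143/287,
  π_2 = (8/13)/(8/13 + 11/18) = (8/13)/(287/234) = 144/287.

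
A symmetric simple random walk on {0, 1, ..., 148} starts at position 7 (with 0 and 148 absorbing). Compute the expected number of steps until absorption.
E[τ | X_0 = 7] = 987

Let v_k = E[τ | X_0 = k]. Boundary: v_0 = v_148 = 0. Recurrence: v_k = 1 + (v_{k-1} + v_{k+1})/2 for 1 ≤ k ≤ 147. The particular solution to v_k − (v_{k-1} + v_{k+1})/2 = 1 is v_k = −k^2. Adding homogeneous solution A + B k and matching boundaries gives v_k = k (148 − k). Substituting k = 7: v_7 = 7 · 141 = 987.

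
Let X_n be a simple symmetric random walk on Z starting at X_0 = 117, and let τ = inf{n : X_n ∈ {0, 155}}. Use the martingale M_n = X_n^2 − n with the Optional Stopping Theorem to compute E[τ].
E[τ] = 4446

M_n = X_n^2 − n is a martingale (since E[X_{n+1}^2 | F_n] = X_n^2 + 1). By OST (τ has finite mean in a bounded region), E[M_τ] = E[M_0] = X_0^2 − 0 = 117^2 = 13689. Also E[M_τ] = E[X_τ^2] − E[τ]. The walk exits at 0 or 155, with P(hit 155 first) = 117/155, so E[X_τ^2] = 155^2 · 117/155 + 0 = 18135. Thus E[τ] = E[X_τ^2] − E[M_τ] = 18135 − 13689 = 4446 = 117(155 − 117) = 4446.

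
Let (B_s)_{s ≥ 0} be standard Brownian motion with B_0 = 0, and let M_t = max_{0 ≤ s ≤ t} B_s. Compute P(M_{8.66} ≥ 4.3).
P(M_{8.66} ≥ 4.3) = 2·P(B_{8.66} ≥ 4.3) = 2(1 − Φ(4.3/√8.66)) ≈ 0.1440

By the reflection principle for Brownian motion, P(M_t ≥ a) = 2 · P(B_t ≥ a) for a ≥ 0. Since B_t ~ N(0, t), P(B_t ≥ 4.3) = 1 − Φ(4.3/√t) = 1 − Φ(4.3/√8.66) = 1 − Φ(1.4612). So
  P(M_{8.66} ≥ 4.3) = 2(1 − Φ(1.4612)) ≈ 0.1440.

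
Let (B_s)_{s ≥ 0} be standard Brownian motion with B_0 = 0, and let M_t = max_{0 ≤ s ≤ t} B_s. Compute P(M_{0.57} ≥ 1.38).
P(M_{0.57} ≥ 1.38) = 2·P(B_{0.57} ≥ 1.38) = 2(1 − Φ(1.38/√0.57)) ≈ 0.0676

By the reflection principle for Brownian motion, P(M_t ≥ a) = 2 · P(B_t ≥ a) for a ≥ 0. Since B_t ~ N(0, t), P(B_t ≥ 1.38) = 1 − Φ(1.38/√t) = 1 − Φ(1.38/√0.57) = 1 − Φ(1.8279). So
  P(M_{0.57} ≥ 1.38) = 2(1 − Φ(1.8279)) ≈ 0.0676.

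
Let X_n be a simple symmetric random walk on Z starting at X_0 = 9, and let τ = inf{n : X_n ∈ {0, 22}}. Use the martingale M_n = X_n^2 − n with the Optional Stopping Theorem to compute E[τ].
E[τ] = 117

M_n = X_n^2 − n is a martingale (since E[X_{n+1}^2 | F_n] = X_n^2 + 1). By OST (τ has finite mean in a bounded region), E[M_τ] = E[M_0] = X_0^2 − 0 = 9^2 = 81. Also E[M_τ] = E[X_τ^2] − E[τ]. The walk exits at 0 or 22, with P(hit 22 first) = 9/22, so E[X_τ^2] = 22^2 · 9/22 + 0 = 198. Thus E[τ] = E[X_τ^2] − E[M_τ] = 198 − 81 = 117 = 9(22 − 9) = 117.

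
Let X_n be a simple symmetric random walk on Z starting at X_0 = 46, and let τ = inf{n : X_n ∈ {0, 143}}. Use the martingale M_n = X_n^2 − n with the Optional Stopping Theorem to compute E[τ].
E[τ] = 4462

M_n = X_n^2 − n is a martingale (since E[X_{n+1}^2 | F_n] = X_n^2 + 1). By OST (τ has finite mean in a bounded region), E[M_τ] = E[M_0] = X_0^2 − 0 = 46^2 = 2116. Also E[M_τ] = E[X_τ^2] − E[τ]. The walk exits at 0 or 143, with P(hit 143 first) = 46/143, so E[X_τ^2] = 143^2 · 46/143 + 0 = 6578. Thus E[τ] = E[X_τ^2] − E[M_τ] = 6578 − 2116 = 4462 = 46(143 − 46) = 4462.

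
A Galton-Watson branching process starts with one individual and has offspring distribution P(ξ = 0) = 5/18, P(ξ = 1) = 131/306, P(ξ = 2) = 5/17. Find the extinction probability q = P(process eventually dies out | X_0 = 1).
q = 17/18

The pgf is f(s) = 5/18 + 131/306·s + 5/17·s². The extinction probability q is the smallest fixed point of f in [0, 1]. Setting s = f(s):
  5/17·s² + (131/306 − 1)·s + 5/18 = 0
  5/17·s² − (5/18 + 5/17)·s + 5/18 = 0
which factors as (s − 1)·(5/17·s − 5/18) = 0, giving roots s = 1 and s = (5/18)/(5/17) = 17/18.
Mean offspring μ = 131/306 + 2·5/17 = 311/306 > 1 (supercritical), so q < 1. The extinction probability is the smaller root: q = (5/18)/(5/17) = 17/18.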